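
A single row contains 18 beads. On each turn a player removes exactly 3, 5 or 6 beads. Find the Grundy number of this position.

Compute g(0), g(1), … for moves {3, 5, 6}:
k:     0  1  2  3  4  5  6  7  8  9 10 11 12 13 14 15 16 17 18
g(k):  0  0  0  1  1  1  2  2  2  0  0  0  1  1  1  2  2  2  0
So g(18) = 0.

0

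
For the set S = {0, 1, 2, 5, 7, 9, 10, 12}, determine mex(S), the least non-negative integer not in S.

The values 0, 1, 2 are all present; 3 is the first non-negative integer missing from the set.

3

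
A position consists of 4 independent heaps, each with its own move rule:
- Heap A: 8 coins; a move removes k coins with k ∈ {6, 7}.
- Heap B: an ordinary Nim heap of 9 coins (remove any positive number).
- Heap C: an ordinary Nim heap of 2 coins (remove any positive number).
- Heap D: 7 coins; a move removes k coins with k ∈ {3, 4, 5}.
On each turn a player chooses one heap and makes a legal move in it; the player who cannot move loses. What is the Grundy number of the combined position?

8

Build the Grundy sequence for heap A with g(k) = mex{g(k−s) : s ∈ {6, 7}, s ≤ k}:
g(0) = mex{} = 0
g(1) = mex{} = 0
g(2) = mex{} = 0
g(3) = mex{} = 0
g(4) = mex{} = 0
g(5) = mex{} = 0
g(6) = mex{0} = 1
g(7) = mex{0} = 1
g(8) = mex{0} = 1
So g(8) = 1.
Heap B is a plain Nim heap of size 9, so its Grundy value is 9.
Heap C is a plain Nim heap of size 2, so its Grundy value is 2.
For heap D, compute g(0), g(1), … with moves {3, 4, 5}:
g(0) = mex{} = 0
g(1) = mex{} = 0
g(2) = mex{} = 0
g(3) = mex{0} = 1
g(4) = mex{0} = 1
g(5) = mex{0} = 1
g(6) = mex{0,1} = 2
g(7) = mex{0,1} = 2
So g(7) = 2.
The value of a disjunctive sum is the nim-sum of the parts.
Combined value = 1 XOR 9 XOR 2 XOR 2 = 8.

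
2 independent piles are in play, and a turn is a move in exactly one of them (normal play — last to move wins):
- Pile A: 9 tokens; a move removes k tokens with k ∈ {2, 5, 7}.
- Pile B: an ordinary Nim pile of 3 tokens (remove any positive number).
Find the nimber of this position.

For pile A, compute g(0), g(1), … with moves {2, 5, 7}:
k:     0  1  2  3  4  5  6  7  8  9
g(k):  0  0  1  1  0  2  1  3  2  2
So g(9) = 2.
Pile B is a plain Nim pile of size 3, so its Grundy value is 3.
The value of a disjunctive sum is the nim-sum of the parts.
Combined value = 2 XOR 3 = 1.

1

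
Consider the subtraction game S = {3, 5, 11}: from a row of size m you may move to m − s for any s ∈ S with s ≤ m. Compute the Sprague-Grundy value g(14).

Grundy values for subtraction set {3, 5, 11}:
g(0) = mex{} = 0
g(1) = mex{} = 0
g(2) = mex{} = 0
g(3) = mex{0} = 1
g(4) = mex{0} = 1
g(5) = mex{0} = 1
g(6) = mex{0,1} = 2
g(7) = mex{0,1} = 2
g(8) = mex{1} = 0
g(9) = mex{1,2} = 0
g(10) = mex{1,2} = 0
g(11) = mex{0,2} = 1
g(12) = mex{0,2} = 1
g(13) = mex{0} = 1
g(14) = mex{0,1} = 2
So g(14) = 2.

2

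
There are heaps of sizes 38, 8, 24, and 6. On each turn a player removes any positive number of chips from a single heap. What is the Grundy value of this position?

48

Write each in binary and XOR column by column:
  100110  (38)
  001000  (8)
  011000  (24)
  000110  (6)
  ------
  110000  (48)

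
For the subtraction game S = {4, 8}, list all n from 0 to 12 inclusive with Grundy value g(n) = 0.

0, 1, 2, 3, 12

Compute g(0), g(1), … for moves {4, 8}:
k:     0  1  2  3  4  5  6  7  8  9 10 11 12
g(k):  0  0  0  0  1  1  1  1  2  2  2  2  0
The P-positions (g = 0) in 0..12 are 0, 1, 2, 3, 12.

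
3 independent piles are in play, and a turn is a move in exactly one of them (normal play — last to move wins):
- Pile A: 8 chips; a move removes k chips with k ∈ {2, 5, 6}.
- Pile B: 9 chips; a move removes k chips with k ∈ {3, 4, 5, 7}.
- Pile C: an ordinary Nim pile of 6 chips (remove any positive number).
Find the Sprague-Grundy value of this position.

For pile A, compute g(0), g(1), … with moves {2, 5, 6}:
g(0) = mex{} = 0
g(1) = mex{} = 0
g(2) = mex{0} = 1
g(3) = mex{0} = 1
g(4) = mex{1} = 0
g(5) = mex{0,1} = 2
g(6) = mex{0} = 1
g(7) = mex{0,1,2} = 3
g(8) = mex{1} = 0
So g(8) = 0.
For pile B, compute g(0), g(1), … with moves {3, 4, 5, 7}:
k:     0  1  2  3  4  5  6  7  8  9
g(k):  0  0  0  1  1  1  2  2  2  3
So g(9) = 3.
Pile C is a plain Nim pile of size 6, so its Grundy value is 6.
By the Sprague-Grundy theorem, the Grundy value of a sum of independent games is the XOR of the component values.
Combined value = 0 ⊕ 3 ⊕ 6 = 5.

5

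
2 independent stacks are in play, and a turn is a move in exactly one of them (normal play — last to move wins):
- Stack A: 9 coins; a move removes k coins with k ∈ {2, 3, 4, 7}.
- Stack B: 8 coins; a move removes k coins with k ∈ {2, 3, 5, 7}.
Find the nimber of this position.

0

Grundy values for stack A (subtraction set {2, 3, 4, 7}):
k:     0  1  2  3  4  5  6  7  8  9
g(k):  0  0  1  1  2  2  0  3  1  4
So g(9) = 4.
For stack B, compute g(0), g(1), … with moves {2, 3, 5, 7}:
g(0) = mex{} = 0
g(1) = mex{} = 0
g(2) = mex{0} = 1
g(3) = mex{0} = 1
g(4) = mex{0,1} = 2
g(5) = mex{0,1} = 2
g(6) = mex{0,1,2} = 3
g(7) = mex{0,1,2} = 3
g(8) = mex{0,1,2,3} = 4
So g(8) = 4.
The value of a disjunctive sum is the nim-sum of the parts.
Combined value = 4 XOR 4 = 0.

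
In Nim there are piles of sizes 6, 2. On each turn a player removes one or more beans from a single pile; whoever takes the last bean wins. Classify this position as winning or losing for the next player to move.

Winning position

Bitwise XOR of the heap sizes:
  110  (6)
  010  (2)
  ---
  100  (4)
The nim-sum is 4 ≠ 0, so this is an N-position: the player to move can win.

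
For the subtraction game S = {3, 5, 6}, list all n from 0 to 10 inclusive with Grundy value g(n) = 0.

0, 1, 2, 9, 10

Compute g(0), g(1), … for moves {3, 5, 6}:
k:     0  1  2  3  4  5  6  7  8  9 10
g(k):  0  0  0  1  1  1  2  2  2  0  0
The P-positions (g = 0) in 0..10 are 0, 1, 2, 9, 10.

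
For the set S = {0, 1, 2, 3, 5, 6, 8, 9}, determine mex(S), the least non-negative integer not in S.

The values 0, 1, 2, 3 are all present; 4 is the first non-negative integer missing from the set.

4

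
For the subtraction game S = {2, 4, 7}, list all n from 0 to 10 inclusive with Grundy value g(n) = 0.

0, 1, 6, 9

Grundy values for subtraction set {2, 4, 7}:
g(0) = mex{} = 0
g(1) = mex{} = 0
g(2) = mex{0} = 1
g(3) = mex{0} = 1
g(4) = mex{0,1} = 2
g(5) = mex{0,1} = 2
g(6) = mex{1,2} = 0
g(7) = mex{0,1,2} = 3
g(8) = mex{0,2} = 1
g(9) = mex{1,2,3} = 0
g(10) = mex{0,1} = 2
The P-positions (g = 0) in 0..10 are 0, 1, 6, 9.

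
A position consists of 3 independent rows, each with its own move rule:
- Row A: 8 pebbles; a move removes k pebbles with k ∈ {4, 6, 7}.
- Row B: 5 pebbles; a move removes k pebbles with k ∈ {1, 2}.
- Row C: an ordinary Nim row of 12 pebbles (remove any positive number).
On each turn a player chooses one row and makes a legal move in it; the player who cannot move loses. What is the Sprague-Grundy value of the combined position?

12

Grundy values for row A (subtraction set {4, 6, 7}):
k:     0  1  2  3  4  5  6  7  8
g(k):  0  0  0  0  1  1  1  1  2
So g(8) = 2.
Build the Grundy sequence for row B with g(k) = mex{g(k−s) : s ∈ {1, 2}, s ≤ k}:
k:     0  1  2  3  4  5
g(k):  0  1  2  0  1  2
So g(5) = 2.
Row C is a plain Nim row of size 12, so its Grundy value is 12.
By the Sprague-Grundy theorem, the Grundy value of a sum of independent games is the XOR of the component values.
Combined value = 2 XOR 2 XOR 12 = 12.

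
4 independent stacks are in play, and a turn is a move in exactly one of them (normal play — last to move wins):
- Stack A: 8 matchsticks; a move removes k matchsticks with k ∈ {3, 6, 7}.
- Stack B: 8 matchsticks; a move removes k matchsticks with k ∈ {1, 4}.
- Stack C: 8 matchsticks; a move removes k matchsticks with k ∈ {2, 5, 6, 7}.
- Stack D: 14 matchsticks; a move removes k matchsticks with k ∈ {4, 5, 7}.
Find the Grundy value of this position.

1

For stack A, compute g(0), g(1), … with moves {3, 6, 7}:
g(0) = mex{} = 0
g(1) = mex{} = 0
g(2) = mex{} = 0
g(3) = mex{0} = 1
g(4) = mex{0} = 1
g(5) = mex{0} = 1
g(6) = mex{0,1} = 2
g(7) = mex{0,1} = 2
g(8) = mex{0,1} = 2
So g(8) = 2.
For stack B, compute g(0), g(1), … with moves {1, 4}:
k:     0  1  2  3  4  5  6  7  8
g(k):  0  1  0  1  2  0  1  0  1
So g(8) = 1.
Build the Grundy sequence for stack C with g(k) = mex{g(k−s) : s ∈ {2, 5, 6, 7}, s ≤ k}:
g(0) = mex{} = 0
g(1) = mex{} = 0
g(2) = mex{0} = 1
g(3) = mex{0} = 1
g(4) = mex{1} = 0
g(5) = mex{0,1} = 2
g(6) = mex{0} = 1
g(7) = mex{0,1,2} = 3
g(8) = mex{0,1} = 2
So g(8) = 2.
Build the Grundy sequence for stack D with g(k) = mex{g(k−s) : s ∈ {4, 5, 7}, s ≤ k}:
g(0) = mex{} = 0
g(1) = mex{} = 0
g(2) = mex{} = 0
g(3) = mex{} = 0
g(4) = mex{0} = 1
g(5) = mex{0} = 1
g(6) = mex{0} = 1
g(7) = mex{0} = 1
g(8) = mex{0,1} = 2
g(9) = mex{0,1} = 2
g(10) = mex{0,1} = 2
g(11) = mex{1} = 0
g(12) = mex{1,2} = 0
g(13) = mex{1,2} = 0
g(14) = mex{1,2} = 0
So g(14) = 0.
The value of a disjunctive sum is the nim-sum of the parts.
Combined value = 2 XOR 1 XOR 2 XOR 0 = 1.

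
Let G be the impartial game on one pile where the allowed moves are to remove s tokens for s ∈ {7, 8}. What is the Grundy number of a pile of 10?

Compute g(0), g(1), … for moves {7, 8}:
g(0) = mex{} = 0
g(1) = mex{} = 0
g(2) = mex{} = 0
g(3) = mex{} = 0
g(4) = mex{} = 0
g(5) = mex{} = 0
g(6) = mex{} = 0
g(7) = mex{0} = 1
g(8) = mex{0} = 1
g(9) = mex{0} = 1
g(10) = mex{0} = 1
So g(10) = 1.

1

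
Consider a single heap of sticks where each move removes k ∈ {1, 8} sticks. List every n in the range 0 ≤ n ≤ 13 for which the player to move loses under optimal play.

0, 2, 4, 6, 9, 11, 13

Grundy values for subtraction set {1, 8}:
g(0) = mex{} = 0
g(1) = mex{0} = 1
g(2) = mex{1} = 0
g(3) = mex{0} = 1
g(4) = mex{1} = 0
g(5) = mex{0} = 1
g(6) = mex{1} = 0
g(7) = mex{0} = 1
g(8) = mex{0,1} = 2
g(9) = mex{1,2} = 0
g(10) = mex{0} = 1
g(11) = mex{1} = 0
g(12) = mex{0} = 1
g(13) = mex{1} = 0
The P-positions (g = 0) in 0..13 are 0, 2, 4, 6, 9, 11, 13.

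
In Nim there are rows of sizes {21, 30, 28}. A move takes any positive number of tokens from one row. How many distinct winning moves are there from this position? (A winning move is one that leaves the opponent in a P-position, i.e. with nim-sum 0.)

3

Write each in binary and XOR column by column:
  10101  (21)
  11110  (30)
  11100  (28)
  -----
  10111  (23)
The overall nim-sum is X = 23. A row of size p has a winning move iff p XOR X < p (reduce it to p XOR X).
  21: 21 XOR 23 = 2 < 21 — winning move (to 2).
  30: 30 XOR 23 = 9 < 30 — winning move (to 9).
  28: 28 XOR 23 = 11 < 28 — winning move (to 11).
That gives 3 winning moves.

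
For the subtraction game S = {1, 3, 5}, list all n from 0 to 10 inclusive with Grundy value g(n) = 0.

0, 2, 4, 6, 8, 10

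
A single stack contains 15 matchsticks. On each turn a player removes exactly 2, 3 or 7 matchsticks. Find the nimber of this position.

0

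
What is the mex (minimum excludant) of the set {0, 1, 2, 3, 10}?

4

The values 0, 1, 2, 3 are all present; 4 is the first non-negative integer missing from the set.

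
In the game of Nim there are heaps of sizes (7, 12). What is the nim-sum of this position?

Compute the nim-sum pairwise:
7 ^ 12 = 11

11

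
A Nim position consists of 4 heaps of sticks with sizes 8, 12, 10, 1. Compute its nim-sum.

15

Bitwise XOR of the heap sizes:
  1000  (8)
  1100  (12)
  1010  (10)
  0001  (1)
  ----
  1111  (15)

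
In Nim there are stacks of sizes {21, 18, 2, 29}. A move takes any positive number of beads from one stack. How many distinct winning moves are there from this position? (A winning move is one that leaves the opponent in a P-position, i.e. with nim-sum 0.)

Nim-sum: 21 ⊕ 18 ⊕ 2 ⊕ 29 = 24.
The overall nim-sum is X = 24. A stack of size p has a winning move iff p XOR X < p (reduce it to p XOR X).
  21: 21 XOR 24 = 13 < 21 — winning move (to 13).
  18: 18 XOR 24 = 10 < 18 — winning move (to 10).
  2: 2 XOR 24 = 26 ≥ 2 — no move.
  29: 29 XOR 24 = 5 < 29 — winning move (to 5).
That gives 3 winning moves.

3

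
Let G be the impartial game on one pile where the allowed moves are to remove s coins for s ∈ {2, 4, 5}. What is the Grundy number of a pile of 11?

2

Compute g(0), g(1), … for moves {2, 4, 5}:
g(0) = mex{} = 0
g(1) = mex{} = 0
g(2) = mex{0} = 1
g(3) = mex{0} = 1
g(4) = mex{0,1} = 2
g(5) = mex{0,1} = 2
g(6) = mex{0,1,2} = 3
g(7) = mex{1,2} = 0
g(8) = mex{1,2,3} = 0
g(9) = mex{0,2} = 1
g(10) = mex{0,2,3} = 1
g(11) = mex{0,1,3} = 2
So g(11) = 2.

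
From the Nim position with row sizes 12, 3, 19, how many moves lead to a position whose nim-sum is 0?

Compute the nim-sum pairwise:
12 ⊕ 3 = 15
15 ⊕ 19 = 28
The overall nim-sum is X = 28. A row of size p has a winning move iff p XOR X < p (reduce it to p XOR X).
  12: 12 XOR 28 = 16 ≥ 12 — no move.
  3: 3 XOR 28 = 31 ≥ 3 — no move.
  19: 19 XOR 28 = 15 < 19 — winning move (to 15).
That gives 1 winning move.

1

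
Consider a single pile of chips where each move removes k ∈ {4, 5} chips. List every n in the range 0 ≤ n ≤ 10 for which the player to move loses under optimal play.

0, 1, 2, 3, 9, 10

Build the Grundy sequence with g(k) = mex{g(k−s) : s ∈ {4, 5}, s ≤ k}:
g(0) = mex{} = 0
g(1) = mex{} = 0
g(2) = mex{} = 0
g(3) = mex{} = 0
g(4) = mex{0} = 1
g(5) = mex{0} = 1
g(6) = mex{0} = 1
g(7) = mex{0} = 1
g(8) = mex{0,1} = 2
g(9) = mex{1} = 0
g(10) = mex{1} = 0
The P-positions (g = 0) in 0..10 are 0, 1, 2, 3, 9, 10.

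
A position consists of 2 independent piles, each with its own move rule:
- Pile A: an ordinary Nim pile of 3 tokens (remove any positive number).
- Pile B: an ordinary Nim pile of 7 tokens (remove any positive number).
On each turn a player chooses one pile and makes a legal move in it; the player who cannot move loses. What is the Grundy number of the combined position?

4

Pile A is a plain Nim pile of size 3, so its Grundy value is 3.
Pile B is a plain Nim pile of size 7, so its Grundy value is 7.
The value of a disjunctive sum is the nim-sum of the parts.
Combined value = 3 ⊕ 7 = 4.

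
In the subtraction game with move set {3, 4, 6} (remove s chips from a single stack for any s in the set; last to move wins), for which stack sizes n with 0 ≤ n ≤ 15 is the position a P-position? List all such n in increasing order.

0, 1, 2, 9, 10, 11

Compute g(0), g(1), … for moves {3, 4, 6}:
k:     0  1  2  3  4  5  6  7  8  9 10 11 12 13 14 15
g(k):  0  0  0  1  1  1  2  2  2  0  0  0  1  1  1  2
The P-positions (g = 0) in 0..15 are 0, 1, 2, 9, 10, 11.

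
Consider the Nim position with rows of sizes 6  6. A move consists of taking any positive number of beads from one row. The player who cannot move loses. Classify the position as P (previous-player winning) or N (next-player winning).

P-position

Compute the nim-sum pairwise:
6 XOR 6 = 0
The nim-sum is 0, so this is a P-position: the player to move is in a losing position under optimal play.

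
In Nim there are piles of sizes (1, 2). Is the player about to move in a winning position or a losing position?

Bitwise XOR of the heap sizes:
  01  (1)
  10  (2)
  --
  11  (3)
The nim-sum is 3 ≠ 0, so this is an N-position: the player to move can win.

Winning position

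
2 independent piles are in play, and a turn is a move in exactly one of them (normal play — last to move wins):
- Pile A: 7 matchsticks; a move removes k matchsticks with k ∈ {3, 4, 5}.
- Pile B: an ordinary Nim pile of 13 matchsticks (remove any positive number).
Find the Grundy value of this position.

15

Build the Grundy sequence for pile A with g(k) = mex{g(k−s) : s ∈ {3, 4, 5}, s ≤ k}:
g(0) = mex{} = 0
g(1) = mex{} = 0
g(2) = mex{} = 0
g(3) = mex{0} = 1
g(4) = mex{0} = 1
g(5) = mex{0} = 1
g(6) = mex{0,1} = 2
g(7) = mex{0,1} = 2
So g(7) = 2.
Pile B is a plain Nim pile of size 13, so its Grundy value is 13.
The value of a disjunctive sum is the nim-sum of the parts.
Combined value = 2 ⊕ 13 = 15.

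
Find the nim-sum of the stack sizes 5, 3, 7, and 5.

Compute the nim-sum pairwise:
5 ⊕ 3 = 6
6 ⊕ 7 = 1
1 ⊕ 5 = 4

4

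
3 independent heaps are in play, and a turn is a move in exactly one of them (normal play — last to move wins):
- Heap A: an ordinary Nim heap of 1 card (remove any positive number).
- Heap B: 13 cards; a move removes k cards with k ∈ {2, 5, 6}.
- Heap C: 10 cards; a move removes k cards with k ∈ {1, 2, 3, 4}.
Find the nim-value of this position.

0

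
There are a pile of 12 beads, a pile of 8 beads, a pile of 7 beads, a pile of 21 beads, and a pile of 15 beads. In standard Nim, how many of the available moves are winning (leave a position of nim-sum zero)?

1

Nim-sum: 12 XOR 8 XOR 7 XOR 21 XOR 15 = 25.
The overall nim-sum is X = 25. A pile of size p has a winning move iff p XOR X < p (reduce it to p XOR X).
  12: 12 XOR 25 = 21 ≥ 12 — no move.
  8: 8 XOR 25 = 17 ≥ 8 — no move.
  7: 7 XOR 25 = 30 ≥ 7 — no move.
  21: 21 XOR 25 = 12 < 21 — winning move (to 12).
  15: 15 XOR 25 = 22 ≥ 15 — no move.
That gives 1 winning move.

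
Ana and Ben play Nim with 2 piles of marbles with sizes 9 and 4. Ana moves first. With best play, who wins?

Nim-sum: 9 ⊕ 4 = 13.
The nim-sum is 13 ≠ 0, so this is an N-position: the player to move can win; Ana has a winning move.

Ana wins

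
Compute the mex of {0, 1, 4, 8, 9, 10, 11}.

2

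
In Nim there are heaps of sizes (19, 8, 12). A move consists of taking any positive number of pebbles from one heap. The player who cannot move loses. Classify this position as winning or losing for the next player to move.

Winning position

Compute the nim-sum pairwise:
19 ^ 8 = 27
27 ^ 12 = 23
The nim-sum is 23 ≠ 0, so this is an N-position: the player to move can win.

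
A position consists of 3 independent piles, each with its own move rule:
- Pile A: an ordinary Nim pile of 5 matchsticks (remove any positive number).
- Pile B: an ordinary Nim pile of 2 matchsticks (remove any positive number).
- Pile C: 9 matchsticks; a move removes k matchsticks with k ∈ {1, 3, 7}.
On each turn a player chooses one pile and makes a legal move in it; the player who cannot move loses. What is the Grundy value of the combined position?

6

Pile A is a plain Nim pile of size 5, so its Grundy value is 5.
Pile B is a plain Nim pile of size 2, so its Grundy value is 2.
For pile C, compute g(0), g(1), … with moves {1, 3, 7}:
g(0) = mex{} = 0
g(1) = mex{0} = 1
g(2) = mex{1} = 0
g(3) = mex{0} = 1
g(4) = mex{1} = 0
g(5) = mex{0} = 1
g(6) = mex{1} = 0
g(7) = mex{0} = 1
g(8) = mex{1} = 0
g(9) = mex{0} = 1
So g(9) = 1.
The value of a disjunctive sum is the nim-sum of the parts.
Combined value = 5 XOR 2 XOR 1 = 6.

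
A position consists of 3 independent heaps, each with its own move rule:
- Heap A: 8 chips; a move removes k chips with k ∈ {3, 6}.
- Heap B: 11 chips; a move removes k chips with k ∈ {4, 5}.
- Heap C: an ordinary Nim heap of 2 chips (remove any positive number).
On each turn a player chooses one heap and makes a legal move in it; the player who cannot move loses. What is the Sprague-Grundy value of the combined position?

Grundy values for heap A (subtraction set {3, 6}):
g(0) = mex{} = 0
g(1) = mex{} = 0
g(2) = mex{} = 0
g(3) = mex{0} = 1
g(4) = mex{0} = 1
g(5) = mex{0} = 1
g(6) = mex{0,1} = 2
g(7) = mex{0,1} = 2
g(8) = mex{0,1} = 2
So g(8) = 2.
Grundy values for heap B (subtraction set {4, 5}):
k:     0  1  2  3  4  5  6  7  8  9 10 11
g(k):  0  0  0  0  1  1  1  1  2  0  0  0
So g(11) = 0.
Heap C is a plain Nim heap of size 2, so its Grundy value is 2.
By the Sprague-Grundy theorem, the Grundy value of a sum of independent games is the XOR of the component values.
Combined value = 2 ⊕ 0 ⊕ 2 = 0.

0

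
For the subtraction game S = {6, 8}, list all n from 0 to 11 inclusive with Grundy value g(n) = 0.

0, 1, 2, 3, 4, 5

Build the Grundy sequence with g(k) = mex{g(k−s) : s ∈ {6, 8}, s ≤ k}:
k:     0  1  2  3  4  5  6  7  8  9 10 11
g(k):  0  0  0  0  0  0  1  1  1  1  1  1
The P-positions (g = 0) in 0..11 are 0, 1, 2, 3, 4, 5.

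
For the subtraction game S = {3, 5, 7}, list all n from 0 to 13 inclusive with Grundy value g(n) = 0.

0, 1, 2, 10, 11, 12

Compute g(0), g(1), … for moves {3, 5, 7}:
k:     0  1  2  3  4  5  6  7  8  9 10 11 12 13
g(k):  0  0  0  1  1  1  2  2  2  3  0  0  0  1
The P-positions (g = 0) in 0..13 are 0, 1, 2, 10, 11, 12.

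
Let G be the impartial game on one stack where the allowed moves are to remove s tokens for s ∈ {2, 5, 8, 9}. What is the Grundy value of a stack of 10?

3

Grundy values for subtraction set {2, 5, 8, 9}:
k:     0  1  2  3  4  5  6  7  8  9 10
g(k):  0  0  1  1  0  2  1  0  2  1  3
So g(10) = 3.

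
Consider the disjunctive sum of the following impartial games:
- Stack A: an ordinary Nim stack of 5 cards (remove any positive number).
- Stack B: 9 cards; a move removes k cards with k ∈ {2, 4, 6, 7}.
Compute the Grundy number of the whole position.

5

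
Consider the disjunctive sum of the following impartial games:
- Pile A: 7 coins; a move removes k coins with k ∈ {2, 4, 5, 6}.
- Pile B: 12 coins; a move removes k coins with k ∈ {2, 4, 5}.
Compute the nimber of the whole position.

1

Grundy values for pile A (subtraction set {2, 4, 5, 6}):
g(0) = mex{} = 0
g(1) = mex{} = 0
g(2) = mex{0} = 1
g(3) = mex{0} = 1
g(4) = mex{0,1} = 2
g(5) = mex{0,1} = 2
g(6) = mex{0,1,2} = 3
g(7) = mex{0,1,2} = 3
So g(7) = 3.
Grundy values for pile B (subtraction set {2, 4, 5}):
g(0) = mex{} = 0
g(1) = mex{} = 0
g(2) = mex{0} = 1
g(3) = mex{0} = 1
g(4) = mex{0,1} = 2
g(5) = mex{0,1} = 2
g(6) = mex{0,1,2} = 3
g(7) = mex{1,2} = 0
g(8) = mex{1,2,3} = 0
g(9) = mex{0,2} = 1
g(10) = mex{0,2,3} = 1
g(11) = mex{0,1,3} = 2
g(12) = mex{0,1} = 2
So g(12) = 2.
By the Sprague-Grundy theorem, the Grundy value of a sum of independent games is the XOR of the component values.
Combined value = 3 XOR 2 = 1.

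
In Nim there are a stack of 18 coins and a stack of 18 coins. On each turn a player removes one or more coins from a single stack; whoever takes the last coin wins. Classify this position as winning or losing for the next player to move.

Losing position

Compute the nim-sum pairwise:
18 XOR 18 = 0
The nim-sum is 0, so this is a P-position: the player to move is in a losing position under optimal play.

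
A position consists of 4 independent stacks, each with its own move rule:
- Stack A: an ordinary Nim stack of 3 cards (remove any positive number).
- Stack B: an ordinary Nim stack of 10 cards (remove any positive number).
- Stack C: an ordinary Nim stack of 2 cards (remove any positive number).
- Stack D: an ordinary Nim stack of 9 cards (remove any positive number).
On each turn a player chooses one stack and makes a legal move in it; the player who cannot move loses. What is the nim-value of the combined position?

2

Stack A is a plain Nim stack of size 3, so its Grundy value is 3.
Stack B is a plain Nim stack of size 10, so its Grundy value is 10.
Stack C is a plain Nim stack of size 2, so its Grundy value is 2.
Stack D is a plain Nim stack of size 9, so its Grundy value is 9.
By the Sprague-Grundy theorem, the Grundy value of a sum of independent games is the XOR of the component values.
Combined value = 3 ⊕ 10 ⊕ 2 ⊕ 9 = 2.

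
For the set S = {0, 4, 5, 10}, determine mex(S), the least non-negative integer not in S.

1

0 is in the set but 1 is not, so the mex is 1.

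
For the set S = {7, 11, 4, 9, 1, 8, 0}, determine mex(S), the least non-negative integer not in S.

The values 0, 1 are all present; 2 is the first non-negative integer missing from the set.

2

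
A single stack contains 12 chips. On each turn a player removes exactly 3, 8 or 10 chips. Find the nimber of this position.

2

Grundy values for subtraction set {3, 8, 10}:
k:     0  1  2  3  4  5  6  7  8  9 10 11 12
g(k):  0  0  0  1  1  1  0  0  2  1  1  3  2
So g(12) = 2.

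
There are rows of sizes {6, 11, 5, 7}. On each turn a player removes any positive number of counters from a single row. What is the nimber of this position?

15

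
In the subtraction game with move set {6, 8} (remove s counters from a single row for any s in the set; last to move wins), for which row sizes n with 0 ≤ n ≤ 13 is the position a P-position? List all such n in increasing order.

0, 1, 2, 3, 4, 5

Grundy values for subtraction set {6, 8}:
k:     0  1  2  3  4  5  6  7  8  9 10 11 12 13
g(k):  0  0  0  0  0  0  1  1  1  1  1  1  2  2
The P-positions (g = 0) in 0..13 are 0, 1, 2, 3, 4, 5.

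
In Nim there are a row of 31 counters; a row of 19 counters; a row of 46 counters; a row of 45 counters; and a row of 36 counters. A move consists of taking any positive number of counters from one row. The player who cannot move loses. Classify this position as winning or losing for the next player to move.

Compute the nim-sum pairwise:
31 ⊕ 19 = 12
12 ⊕ 46 = 34
34 ⊕ 45 = 15
15 ⊕ 36 = 43
The nim-sum is 43 ≠ 0, so this is an N-position: the player to move can win.

Winning position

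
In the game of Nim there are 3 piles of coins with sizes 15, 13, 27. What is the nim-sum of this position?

25

Compute the nim-sum pairwise:
15 ^ 13 = 2
2 ^ 27 = 25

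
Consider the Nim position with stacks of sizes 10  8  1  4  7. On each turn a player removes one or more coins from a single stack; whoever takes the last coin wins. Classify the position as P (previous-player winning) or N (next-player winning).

P-position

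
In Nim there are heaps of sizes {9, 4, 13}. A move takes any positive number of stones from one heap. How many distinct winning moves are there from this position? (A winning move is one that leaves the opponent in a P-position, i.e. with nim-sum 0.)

In binary:
  1001  (9)
  0100  (4)
  1101  (13)
  ----
  0000  (0)
The nim-sum is already 0, so every move leaves a nonzero nim-sum — there are no winning moves.

0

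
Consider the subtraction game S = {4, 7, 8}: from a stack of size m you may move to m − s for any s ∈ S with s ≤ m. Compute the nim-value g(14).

0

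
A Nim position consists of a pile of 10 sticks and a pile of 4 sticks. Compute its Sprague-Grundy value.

In binary:
  1010  (10)
  0100  (4)
  ----
  1110  (14)

14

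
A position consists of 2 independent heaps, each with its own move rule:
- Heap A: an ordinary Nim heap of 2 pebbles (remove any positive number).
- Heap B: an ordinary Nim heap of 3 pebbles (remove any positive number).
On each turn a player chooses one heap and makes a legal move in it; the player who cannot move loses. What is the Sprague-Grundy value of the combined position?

1

Heap A is a plain Nim heap of size 2, so its Grundy value is 2.
Heap B is a plain Nim heap of size 3, so its Grundy value is 3.
The value of a disjunctive sum is the nim-sum of the parts.
Combined value = 2 ⊕ 3 = 1.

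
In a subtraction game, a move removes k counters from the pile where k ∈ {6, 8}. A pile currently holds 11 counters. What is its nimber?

Grundy values for subtraction set {6, 8}:
k:     0  1  2  3  4  5  6  7  8  9 10 11
g(k):  0  0  0  0  0  0  1  1  1  1  1  1
So g(11) = 1.

1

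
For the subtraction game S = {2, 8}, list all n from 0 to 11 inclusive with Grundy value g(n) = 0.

Compute g(0), g(1), … for moves {2, 8}:
g(0) = mex{} = 0
g(1) = mex{} = 0
g(2) = mex{0} = 1
g(3) = mex{0} = 1
g(4) = mex{1} = 0
g(5) = mex{1} = 0
g(6) = mex{0} = 1
g(7) = mex{0} = 1
g(8) = mex{0,1} = 2
g(9) = mex{0,1} = 2
g(10) = mex{1,2} = 0
g(11) = mex{1,2} = 0
The P-positions (g = 0) in 0..11 are 0, 1, 4, 5, 10, 11.

0, 1, 4, 5, 10, 11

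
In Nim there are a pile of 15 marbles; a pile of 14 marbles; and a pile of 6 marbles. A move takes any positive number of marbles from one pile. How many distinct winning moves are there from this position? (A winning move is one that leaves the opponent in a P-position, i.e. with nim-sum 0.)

3

Nim-sum: 15 ^ 14 ^ 6 = 7.
The overall nim-sum is X = 7. A pile of size p has a winning move iff p XOR X < p (reduce it to p XOR X).
  15: 15 XOR 7 = 8 < 15 — winning move (to 8).
  14: 14 XOR 7 = 9 < 14 — winning move (to 9).
  6: 6 XOR 7 = 1 < 6 — winning move (to 1).
That gives 3 winning moves.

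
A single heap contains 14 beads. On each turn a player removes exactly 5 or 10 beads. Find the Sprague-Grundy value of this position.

Compute g(0), g(1), … for moves {5, 10}:
g(0) = mex{} = 0
g(1) = mex{} = 0
g(2) = mex{} = 0
g(3) = mex{} = 0
g(4) = mex{} = 0
g(5) = mex{0} = 1
g(6) = mex{0} = 1
g(7) = mex{0} = 1
g(8) = mex{0} = 1
g(9) = mex{0} = 1
g(10) = mex{0,1} = 2
g(11) = mex{0,1} = 2
g(12) = mex{0,1} = 2
g(13) = mex{0,1} = 2
g(14) = mex{0,1} = 2
So g(14) = 2.

2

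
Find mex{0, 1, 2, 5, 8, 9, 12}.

3

The values 0, 1, 2 are all present; 3 is the first non-negative integer missing from the set.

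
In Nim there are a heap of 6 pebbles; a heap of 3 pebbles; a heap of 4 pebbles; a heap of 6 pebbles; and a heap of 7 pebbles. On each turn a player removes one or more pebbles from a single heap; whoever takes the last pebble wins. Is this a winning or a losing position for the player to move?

Losing position

Nim-sum: 6 XOR 3 XOR 4 XOR 6 XOR 7 = 0.
The nim-sum is 0, so this is a P-position: the player to move is in a losing position under optimal play.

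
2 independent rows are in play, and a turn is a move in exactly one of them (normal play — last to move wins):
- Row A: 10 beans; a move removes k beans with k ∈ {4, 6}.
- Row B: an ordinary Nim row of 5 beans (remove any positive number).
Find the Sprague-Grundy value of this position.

For row A, compute g(0), g(1), … with moves {4, 6}:
g(0) = mex{} = 0
g(1) = mex{} = 0
g(2) = mex{} = 0
g(3) = mex{} = 0
g(4) = mex{0} = 1
g(5) = mex{0} = 1
g(6) = mex{0} = 1
g(7) = mex{0} = 1
g(8) = mex{0,1} = 2
g(9) = mex{0,1} = 2
g(10) = mex{1} = 0
So g(10) = 0.
Row B is a plain Nim row of size 5, so its Grundy value is 5.
The value of a disjunctive sum is the nim-sum of the parts.
Combined value = 0 XOR 5 = 5.

5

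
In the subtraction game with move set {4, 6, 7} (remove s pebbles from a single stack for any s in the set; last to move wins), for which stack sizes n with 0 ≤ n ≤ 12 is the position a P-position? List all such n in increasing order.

0, 1, 2, 3, 11, 12

Build the Grundy sequence with g(k) = mex{g(k−s) : s ∈ {4, 6, 7}, s ≤ k}:
k:     0  1  2  3  4  5  6  7  8  9 10 11 12
g(k):  0  0  0  0  1  1  1  1  2  2  2  0  0
The P-positions (g = 0) in 0..12 are 0, 1, 2, 3, 11, 12.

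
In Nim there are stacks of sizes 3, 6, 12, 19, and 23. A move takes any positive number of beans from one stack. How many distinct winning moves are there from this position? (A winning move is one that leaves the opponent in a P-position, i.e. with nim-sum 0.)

Compute the nim-sum pairwise:
3 XOR 6 = 5
5 XOR 12 = 9
9 XOR 19 = 26
26 XOR 23 = 13
The overall nim-sum is X = 13. A stack of size p has a winning move iff p XOR X < p (reduce it to p XOR X).
  3: 3 XOR 13 = 14 ≥ 3 — no move.
  6: 6 XOR 13 = 11 ≥ 6 — no move.
  12: 12 XOR 13 = 1 < 12 — winning move (to 1).
  19: 19 XOR 13 = 30 ≥ 19 — no move.
  23: 23 XOR 13 = 26 ≥ 23 — no move.
That gives 1 winning move.

1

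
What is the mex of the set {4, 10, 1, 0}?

2

The values 0, 1 are all present; 2 is the first non-negative integer missing from the set.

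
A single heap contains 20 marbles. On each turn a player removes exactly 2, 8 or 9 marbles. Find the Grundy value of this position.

Grundy values for subtraction set {2, 8, 9}:
k:     0  1  2  3  4  5  6  7  8  9 10 11 12 13 14 15 16 17 18 19 20
g(k):  0  0  1  1  0  0  1  1  2  2  3  0  2  1  3  0  0  1  1  2  3
So g(20) = 3.

3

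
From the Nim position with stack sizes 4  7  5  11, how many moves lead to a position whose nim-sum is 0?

Bitwise XOR of the heap sizes:
  0100  (4)
  0111  (7)
  0101  (5)
  1011  (11)
  ----
  1101  (13)
The overall nim-sum is X = 13. A stack of size p has a winning move iff p XOR X < p (reduce it to p XOR X).
  4: 4 XOR 13 = 9 ≥ 4 — no move.
  7: 7 XOR 13 = 10 ≥ 7 — no move.
  5: 5 XOR 13 = 8 ≥ 5 — no move.
  11: 11 XOR 13 = 6 < 11 — winning move (to 6).
That gives 1 winning move.

1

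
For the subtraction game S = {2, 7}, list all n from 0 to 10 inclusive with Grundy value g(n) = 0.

0, 1, 4, 5, 9, 10

Grundy values for subtraction set {2, 7}:
g(0) = mex{} = 0
g(1) = mex{} = 0
g(2) = mex{0} = 1
g(3) = mex{0} = 1
g(4) = mex{1} = 0
g(5) = mex{1} = 0
g(6) = mex{0} = 1
g(7) = mex{0} = 1
g(8) = mex{0,1} = 2
g(9) = mex{1} = 0
g(10) = mex{1,2} = 0
The P-positions (g = 0) in 0..10 are 0, 1, 4, 5, 9, 10.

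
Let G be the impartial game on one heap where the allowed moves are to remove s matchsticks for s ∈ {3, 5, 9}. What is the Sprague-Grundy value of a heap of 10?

Grundy values for subtraction set {3, 5, 9}:
k:     0  1  2  3  4  5  6  7  8  9 10
g(k):  0  0  0  1  1  1  2  2  0  3  3
So g(10) = 3.

3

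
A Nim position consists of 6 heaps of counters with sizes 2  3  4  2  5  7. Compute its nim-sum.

Compute the nim-sum pairwise:
2 ⊕ 3 = 1
1 ⊕ 4 = 5
5 ⊕ 2 = 7
7 ⊕ 5 = 2
2 ⊕ 7 = 5

5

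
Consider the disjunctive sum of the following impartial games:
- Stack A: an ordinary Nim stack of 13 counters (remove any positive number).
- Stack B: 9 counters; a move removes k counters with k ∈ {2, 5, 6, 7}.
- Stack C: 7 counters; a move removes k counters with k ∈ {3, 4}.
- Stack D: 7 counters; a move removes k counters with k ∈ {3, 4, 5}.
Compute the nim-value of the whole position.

Stack A is a plain Nim stack of size 13, so its Grundy value is 13.
For stack B, compute g(0), g(1), … with moves {2, 5, 6, 7}:
g(0) = mex{} = 0
g(1) = mex{} = 0
g(2) = mex{0} = 1
g(3) = mex{0} = 1
g(4) = mex{1} = 0
g(5) = mex{0,1} = 2
g(6) = mex{0} = 1
g(7) = mex{0,1,2} = 3
g(8) = mex{0,1} = 2
g(9) = mex{0,1,3} = 2
So g(9) = 2.
Grundy values for stack C (subtraction set {3, 4}):
g(0) = mex{} = 0
g(1) = mex{} = 0
g(2) = mex{} = 0
g(3) = mex{0} = 1
g(4) = mex{0} = 1
g(5) = mex{0} = 1
g(6) = mex{0,1} = 2
g(7) = mex{1} = 0
So g(7) = 0.
Build the Grundy sequence for stack D with g(k) = mex{g(k−s) : s ∈ {3, 4, 5}, s ≤ k}:
k:     0  1  2  3  4  5  6  7
g(k):  0  0  0  1  1  1  2  2
So g(7) = 2.
The value of a disjunctive sum is the nim-sum of the parts.
Combined value = 13 XOR 2 XOR 0 XOR 2 = 13.

13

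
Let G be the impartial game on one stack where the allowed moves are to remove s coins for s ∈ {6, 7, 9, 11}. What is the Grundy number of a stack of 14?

2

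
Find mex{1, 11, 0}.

2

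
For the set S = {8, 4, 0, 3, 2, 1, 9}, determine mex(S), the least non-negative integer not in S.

The values 0, 1, 2, 3, 4 are all present; 5 is the first non-negative integer missing from the set.

5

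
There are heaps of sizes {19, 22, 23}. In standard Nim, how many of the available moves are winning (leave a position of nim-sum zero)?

3

Compute the nim-sum pairwise:
19 XOR 22 = 5
5 XOR 23 = 18
The overall nim-sum is X = 18. A heap of size p has a winning move iff p XOR X < p (reduce it to p XOR X).
  19: 19 XOR 18 = 1 < 19 — winning move (to 1).
  22: 22 XOR 18 = 4 < 22 — winning move (to 4).
  23: 23 XOR 18 = 5 < 23 — winning move (to 5).
That gives 3 winning moves.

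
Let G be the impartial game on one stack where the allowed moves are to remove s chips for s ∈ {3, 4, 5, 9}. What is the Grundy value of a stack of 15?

0

Compute g(0), g(1), … for moves {3, 4, 5, 9}:
k:     0  1  2  3  4  5  6  7  8  9 10 11 12 13 14 15
g(k):  0  0  0  1  1  1  2  2  0  3  3  1  4  2  0  0
So g(15) = 0.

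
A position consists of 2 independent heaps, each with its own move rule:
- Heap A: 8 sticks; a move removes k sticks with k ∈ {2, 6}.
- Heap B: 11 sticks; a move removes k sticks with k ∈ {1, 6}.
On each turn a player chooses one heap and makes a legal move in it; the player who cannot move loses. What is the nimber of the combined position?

Build the Grundy sequence for heap A with g(k) = mex{g(k−s) : s ∈ {2, 6}, s ≤ k}:
g(0) = mex{} = 0
g(1) = mex{} = 0
g(2) = mex{0} = 1
g(3) = mex{0} = 1
g(4) = mex{1} = 0
g(5) = mex{1} = 0
g(6) = mex{0} = 1
g(7) = mex{0} = 1
g(8) = mex{1} = 0
So g(8) = 0.
Build the Grundy sequence for heap B with g(k) = mex{g(k−s) : s ∈ {1, 6}, s ≤ k}:
k:     0  1  2  3  4  5  6  7  8  9 10 11
g(k):  0  1  0  1  0  1  2  0  1  0  1  0
So g(11) = 0.
The value of a disjunctive sum is the nim-sum of the parts.
Combined value = 0 ⊕ 0 = 0.

0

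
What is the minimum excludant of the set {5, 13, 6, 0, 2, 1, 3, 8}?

4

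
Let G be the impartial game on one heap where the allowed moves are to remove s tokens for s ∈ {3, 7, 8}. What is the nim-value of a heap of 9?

1

Compute g(0), g(1), … for moves {3, 7, 8}:
k:     0  1  2  3  4  5  6  7  8  9
g(k):  0  0  0  1  1  1  0  2  2  1
So g(9) = 1.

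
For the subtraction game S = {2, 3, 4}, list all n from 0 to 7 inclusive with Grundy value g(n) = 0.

0, 1, 6, 7

Compute g(0), g(1), … for moves {2, 3, 4}:
g(0) = mex{} = 0
g(1) = mex{} = 0
g(2) = mex{0} = 1
g(3) = mex{0} = 1
g(4) = mex{0,1} = 2
g(5) = mex{0,1} = 2
g(6) = mex{1,2} = 0
g(7) = mex{1,2} = 0
The P-positions (g = 0) in 0..7 are 0, 1, 6, 7.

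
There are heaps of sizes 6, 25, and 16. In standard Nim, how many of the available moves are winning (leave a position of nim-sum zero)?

1

Write each in binary and XOR column by column:
  00110  (6)
  11001  (25)
  10000  (16)
  -----
  01111  (15)
The overall nim-sum is X = 15. A heap of size p has a winning move iff p XOR X < p (reduce it to p XOR X).
  6: 6 XOR 15 = 9 ≥ 6 — no move.
  25: 25 XOR 15 = 22 < 25 — winning move (to 22).
  16: 16 XOR 15 = 31 ≥ 16 — no move.
That gives 1 winning move.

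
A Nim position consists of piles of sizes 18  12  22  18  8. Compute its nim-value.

18

Compute the nim-sum pairwise:
18 ⊕ 12 = 30
30 ⊕ 22 = 8
8 ⊕ 18 = 26
26 ⊕ 8 = 18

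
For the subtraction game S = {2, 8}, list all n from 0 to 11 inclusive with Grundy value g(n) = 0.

0, 1, 4, 5, 10, 11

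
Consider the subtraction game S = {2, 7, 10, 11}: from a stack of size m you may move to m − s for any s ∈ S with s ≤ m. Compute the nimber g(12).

Build the Grundy sequence with g(k) = mex{g(k−s) : s ∈ {2, 7, 10, 11}, s ≤ k}:
g(0) = mex{} = 0
g(1) = mex{} = 0
g(2) = mex{0} = 1
g(3) = mex{0} = 1
g(4) = mex{1} = 0
g(5) = mex{1} = 0
g(6) = mex{0} = 1
g(7) = mex{0} = 1
g(8) = mex{0,1} = 2
g(9) = mex{1} = 0
g(10) = mex{0,1,2} = 3
g(11) = mex{0} = 1
g(12) = mex{0,1,3} = 2
So g(12) = 2.

2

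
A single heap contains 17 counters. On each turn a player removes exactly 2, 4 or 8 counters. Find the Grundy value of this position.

Build the Grundy sequence with g(k) = mex{g(k−s) : s ∈ {2, 4, 8}, s ≤ k}:
k:     0  1  2  3  4  5  6  7  8  9 10 11 12 13 14 15 16 17
g(k):  0  0  1  1  2  2  0  0  1  1  2  2  0  0  1  1  2  2
So g(17) = 2.

2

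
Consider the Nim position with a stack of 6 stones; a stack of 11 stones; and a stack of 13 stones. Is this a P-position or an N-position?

P-position

Write each in binary and XOR column by column:
  0110  (6)
  1011  (11)
  1101  (13)
  ----
  0000  (0)
The nim-sum is 0, so this is a P-position: the player to move is in a losing position under optimal play.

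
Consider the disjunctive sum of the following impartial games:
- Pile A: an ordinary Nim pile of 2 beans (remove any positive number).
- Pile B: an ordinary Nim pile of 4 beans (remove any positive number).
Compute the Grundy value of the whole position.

Pile A is a plain Nim pile of size 2, so its Grundy value is 2.
Pile B is a plain Nim pile of size 4, so its Grundy value is 4.
By the Sprague-Grundy theorem, the Grundy value of a sum of independent games is the XOR of the component values.
Combined value = 2 ⊕ 4 = 6.

6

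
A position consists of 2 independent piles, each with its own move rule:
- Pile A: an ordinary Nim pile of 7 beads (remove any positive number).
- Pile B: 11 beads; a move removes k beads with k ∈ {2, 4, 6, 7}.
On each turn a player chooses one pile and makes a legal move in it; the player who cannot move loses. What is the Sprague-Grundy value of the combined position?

Pile A is a plain Nim pile of size 7, so its Grundy value is 7.
Build the Grundy sequence for pile B with g(k) = mex{g(k−s) : s ∈ {2, 4, 6, 7}, s ≤ k}:
g(0) = mex{} = 0
g(1) = mex{} = 0
g(2) = mex{0} = 1
g(3) = mex{0} = 1
g(4) = mex{0,1} = 2
g(5) = mex{0,1} = 2
g(6) = mex{0,1,2} = 3
g(7) = mex{0,1,2} = 3
g(8) = mex{0,1,2,3} = 4
g(9) = mex{1,2,3} = 0
g(10) = mex{1,2,3,4} = 0
g(11) = mex{0,2,3} = 1
So g(11) = 1.
By the Sprague-Grundy theorem, the Grundy value of a sum of independent games is the XOR of the component values.
Combined value = 7 XOR 1 = 6.

6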